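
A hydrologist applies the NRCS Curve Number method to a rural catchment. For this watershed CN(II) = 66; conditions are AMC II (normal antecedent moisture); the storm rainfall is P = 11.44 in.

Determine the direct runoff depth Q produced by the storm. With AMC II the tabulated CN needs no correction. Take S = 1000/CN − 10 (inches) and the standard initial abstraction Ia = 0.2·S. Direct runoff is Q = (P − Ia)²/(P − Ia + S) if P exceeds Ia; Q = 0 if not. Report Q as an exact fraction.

Q = 36876872/5295675 in ≈ 6.964 in

AMC II — tabulated CN = 66 applies directly.
Max retention: S = 1000/66 − 10 = 170/33 in (≈ 5.152 in)
Ia = 0.2·(170/33) = 34/33 in ≈ 1.030 in
P − Ia = 11.440 − 1.030 = 8588/825 ≈ 10.410 in (> 0, runoff occurs)
Q = (8588/825)²/((8588/825) + 170/33) = (73753744/680625)/(12838/825) = 36876872/5295675 in ≈ 6.964 in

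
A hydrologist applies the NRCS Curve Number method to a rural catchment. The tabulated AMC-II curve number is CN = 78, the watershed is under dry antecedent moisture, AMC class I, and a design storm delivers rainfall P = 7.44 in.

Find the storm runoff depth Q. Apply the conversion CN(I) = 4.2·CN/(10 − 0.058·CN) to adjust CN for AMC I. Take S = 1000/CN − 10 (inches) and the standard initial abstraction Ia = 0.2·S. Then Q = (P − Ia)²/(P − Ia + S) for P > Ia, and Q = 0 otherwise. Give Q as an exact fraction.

Q = 7791763778/2685644325 in ≈ 2.901 in

CN(I) from CN(II)=78: (4.2·78)/(10 − 0.058·78) = 81900/1369 ≈ 59.825
Retention S: 1000/CN − 10 with CN=59.825 → S = 5500/819 ≈ 6.716 in
Ia = 0.2S: 0.2·6.716 = 1.343 in (exactly 1100/819)
P − Ia = 7.440 − 1.343 = 124834/20475 ≈ 6.097 in (> 0, runoff occurs)
Q: (124834/20475)² ÷ (262334/20475) = 7791763778/2685644325 in (≈ 2.901 in)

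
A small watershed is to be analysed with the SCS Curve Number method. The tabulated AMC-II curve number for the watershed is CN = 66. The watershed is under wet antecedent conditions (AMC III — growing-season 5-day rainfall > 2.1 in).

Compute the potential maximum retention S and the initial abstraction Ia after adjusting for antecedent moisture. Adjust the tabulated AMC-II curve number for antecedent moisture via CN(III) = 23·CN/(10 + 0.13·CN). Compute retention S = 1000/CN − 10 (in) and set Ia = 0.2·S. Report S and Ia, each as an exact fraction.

Wet (AMC III): CN(III) = 23·66/(10 + 0.13·66) = 1518/(929/50) = 75900/929 ≈ 81.701
Retention S: 1000/CN − 10 with CN=81.701 → S = 1700/759 ≈ 2.240 in
Initial abstraction Ia = S/5 = (1700/759)/5 = 340/759 ≈ 0.448 in

S = 1700/759 in ≈ 2.240 in; Ia = 340/759 in ≈ 0.448 in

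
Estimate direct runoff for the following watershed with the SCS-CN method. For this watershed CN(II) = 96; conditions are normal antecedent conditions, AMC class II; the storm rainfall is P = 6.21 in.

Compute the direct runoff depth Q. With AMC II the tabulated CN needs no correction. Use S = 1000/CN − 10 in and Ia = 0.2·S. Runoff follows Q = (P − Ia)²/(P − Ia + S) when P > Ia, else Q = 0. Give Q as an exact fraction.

Q = 844561/147225 in ≈ 5.737 in

CN(II) = 96; AMC II needs no correction.
S = 1000/96 − 10 = 5/12 in ≈ 0.417 in
Ia = 0.2S: 0.2·0.417 = 0.083 in (exactly 1/12)
Since P=6.210 > Ia=0.083: effective rainfall P−Ia = 919/150 in
Q = (919/150)²/((919/150) + 5/12) = (844561/22500)/(1963/300) = 844561/147225 in ≈ 5.737 in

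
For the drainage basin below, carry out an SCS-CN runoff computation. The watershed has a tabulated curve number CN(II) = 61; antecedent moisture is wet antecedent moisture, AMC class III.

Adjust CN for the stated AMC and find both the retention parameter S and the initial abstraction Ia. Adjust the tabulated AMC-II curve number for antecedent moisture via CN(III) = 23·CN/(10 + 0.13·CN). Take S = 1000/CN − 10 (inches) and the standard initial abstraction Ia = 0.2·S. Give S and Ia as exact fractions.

S = 3900/1403 in ≈ 2.780 in; Ia = 780/1403 in ≈ 0.556 in

CN(III) from CN(II)=61: (23·61)/(10 + 0.13·61) = 140300/1793 ≈ 78.249
Max retention: S = 1000/(140300/1793) − 10 = 3900/1403 in (≈ 2.780 in)
Initial abstraction Ia = S/5 = (3900/1403)/5 = 780/1403 ≈ 0.556 in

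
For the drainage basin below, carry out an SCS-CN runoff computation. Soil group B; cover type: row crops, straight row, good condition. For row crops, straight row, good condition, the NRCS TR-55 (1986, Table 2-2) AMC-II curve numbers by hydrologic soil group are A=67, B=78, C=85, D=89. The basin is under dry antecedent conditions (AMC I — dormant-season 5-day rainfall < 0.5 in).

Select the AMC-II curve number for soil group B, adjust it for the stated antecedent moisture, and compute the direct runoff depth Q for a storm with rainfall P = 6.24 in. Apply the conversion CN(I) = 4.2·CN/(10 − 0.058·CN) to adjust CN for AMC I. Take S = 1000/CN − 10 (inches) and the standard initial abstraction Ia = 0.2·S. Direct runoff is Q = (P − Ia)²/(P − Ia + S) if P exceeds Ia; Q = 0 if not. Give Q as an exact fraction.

Q = 2513217424/1217054475 in ≈ 2.065 in

NRCS table: row crops, straight row, good condition, soil group B → CN(II) = 78
CN(I) from CN(II)=78: (4.2·78)/(10 − 0.058·78) = 81900/1369 ≈ 59.825
Max retention: S = 1000/(81900/1369) − 10 = 5500/819 in (≈ 6.716 in)
Ia = 0.2S: 0.2·6.716 = 1.343 in (exactly 1100/819)
Excess rainfall: 6.240 − 1.343 = 4.897 in; P > Ia so Q > 0
Q = (100264/20475)²/((100264/20475) + 5500/819) = (10052869696/419225625)/(237764/20475) = 2513217424/1217054475 in ≈ 2.065 in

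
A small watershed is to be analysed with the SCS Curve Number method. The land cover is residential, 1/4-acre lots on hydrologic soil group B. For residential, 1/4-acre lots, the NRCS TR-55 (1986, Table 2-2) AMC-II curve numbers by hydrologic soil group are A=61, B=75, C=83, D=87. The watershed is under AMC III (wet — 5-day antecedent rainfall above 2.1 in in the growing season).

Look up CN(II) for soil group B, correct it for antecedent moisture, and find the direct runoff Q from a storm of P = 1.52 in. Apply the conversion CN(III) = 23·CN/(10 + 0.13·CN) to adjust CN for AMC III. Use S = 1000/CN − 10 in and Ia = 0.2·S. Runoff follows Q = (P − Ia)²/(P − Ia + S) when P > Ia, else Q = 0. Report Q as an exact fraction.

Q = 2251442/3986475 in ≈ 0.565 in

NRCS table: residential, 1/4-acre lots, soil group B → CN(II) = 75
Adjust CN=75 to AMC III: 23·75/(10 + 0.13·75) → 1725 ÷ (79/4) = 6900/79 ≈ 87.342
Max retention: S = 1000/(6900/79) − 10 = 100/69 in (≈ 1.449 in)
Ia = 0.2·(100/69) = 20/69 in ≈ 0.290 in
P − Ia = 1.520 − 0.290 = 2122/1725 ≈ 1.230 in (> 0, runoff occurs)
Runoff Q = (P−Ia)²/(P−Ia+S) = (1.230)²/(1.230+1.449) = 2251442/3986475 ≈ 0.565 in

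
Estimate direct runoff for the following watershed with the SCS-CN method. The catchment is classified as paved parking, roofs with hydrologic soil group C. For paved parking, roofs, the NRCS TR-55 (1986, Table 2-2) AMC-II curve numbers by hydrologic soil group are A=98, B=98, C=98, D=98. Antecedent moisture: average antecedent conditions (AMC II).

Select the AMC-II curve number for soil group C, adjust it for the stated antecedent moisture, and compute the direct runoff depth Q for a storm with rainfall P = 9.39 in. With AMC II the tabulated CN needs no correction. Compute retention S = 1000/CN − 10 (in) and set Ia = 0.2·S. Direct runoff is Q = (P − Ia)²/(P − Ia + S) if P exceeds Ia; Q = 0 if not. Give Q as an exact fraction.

Q = 2098647721/229373900 in ≈ 9.149 in

NRCS table: paved parking, roofs, soil group C → CN(II) = 98
AMC II — tabulated CN = 98 applies directly.
Max retention: S = 1000/98 − 10 = 10/49 in (≈ 0.204 in)
Initial abstraction Ia = S/5 = (10/49)/5 = 2/49 ≈ 0.041 in
Since P=9.390 > Ia=0.041: effective rainfall P−Ia = 45811/4900 in
Q: (45811/4900)² ÷ (46811/4900) = 2098647721/229373900 in (≈ 9.149 in)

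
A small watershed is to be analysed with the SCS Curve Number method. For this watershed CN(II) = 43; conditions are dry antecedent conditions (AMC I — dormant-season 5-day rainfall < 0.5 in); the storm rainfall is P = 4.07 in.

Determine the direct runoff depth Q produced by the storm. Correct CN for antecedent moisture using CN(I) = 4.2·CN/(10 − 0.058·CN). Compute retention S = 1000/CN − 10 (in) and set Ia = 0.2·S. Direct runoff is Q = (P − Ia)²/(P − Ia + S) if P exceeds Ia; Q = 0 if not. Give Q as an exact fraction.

Adjust CN=43 to AMC I: 4.2·43/(10 − 0.058·43) → (903/5) ÷ (3753/500) = 30100/1251 ≈ 24.061
Retention S: 1000/CN − 10 with CN=24.061 → S = 9500/301 ≈ 31.561 in
Initial abstraction Ia = S/5 = (9500/301)/5 = 1900/301 ≈ 6.312 in
P = 4.070 ≤ Ia = 6.312 in: entire storm abstracted, Q = 0.

Q = 0 in ≈ 0.000 in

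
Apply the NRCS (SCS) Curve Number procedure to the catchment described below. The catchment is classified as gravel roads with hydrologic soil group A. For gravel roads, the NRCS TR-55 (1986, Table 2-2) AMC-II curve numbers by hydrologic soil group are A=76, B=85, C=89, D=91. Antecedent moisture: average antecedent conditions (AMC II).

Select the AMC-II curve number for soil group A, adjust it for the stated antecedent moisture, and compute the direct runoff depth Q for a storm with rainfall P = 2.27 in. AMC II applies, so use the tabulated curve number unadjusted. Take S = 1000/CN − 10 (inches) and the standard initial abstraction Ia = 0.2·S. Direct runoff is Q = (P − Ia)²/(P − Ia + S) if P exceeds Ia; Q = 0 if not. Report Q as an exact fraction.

NRCS table: gravel roads, soil group A → CN(II) = 76
CN(II) = 76; AMC II needs no correction.
S = 1000/76 − 10 = 60/19 in ≈ 3.158 in
Initial abstraction Ia = S/5 = (60/19)/5 = 12/19 ≈ 0.632 in
Excess rainfall: 2.270 − 0.632 = 1.638 in; P > Ia so Q > 0
Runoff Q = (P−Ia)²/(P−Ia+S) = (1.638)²/(1.638+3.158) = 9690769/17314700 ≈ 0.560 in

Q = 9690769/17314700 in ≈ 0.560 in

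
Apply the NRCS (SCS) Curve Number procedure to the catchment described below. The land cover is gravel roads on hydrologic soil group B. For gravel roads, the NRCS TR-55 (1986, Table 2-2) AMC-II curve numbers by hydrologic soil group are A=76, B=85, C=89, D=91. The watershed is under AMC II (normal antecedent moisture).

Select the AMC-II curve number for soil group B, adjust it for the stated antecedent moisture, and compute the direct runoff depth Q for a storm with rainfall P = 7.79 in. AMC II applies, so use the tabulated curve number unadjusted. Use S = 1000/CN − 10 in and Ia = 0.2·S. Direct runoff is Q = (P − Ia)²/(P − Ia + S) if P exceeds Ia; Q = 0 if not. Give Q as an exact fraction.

NRCS table: gravel roads, soil group B → CN(II) = 85
AMC II — tabulated CN = 85 applies directly.
S = 1000/85 − 10 = 30/17 in ≈ 1.765 in
Ia = 0.2S: 0.2·1.765 = 0.353 in (exactly 6/17)
Since P=7.790 > Ia=0.353: effective rainfall P−Ia = 12643/1700 in
Q = (12643/1700)²/((12643/1700) + 30/17) = (159845449/2890000)/(15643/1700) = 159845449/26593100 in ≈ 6.011 in

Q = 159845449/26593100 in ≈ 6.011 in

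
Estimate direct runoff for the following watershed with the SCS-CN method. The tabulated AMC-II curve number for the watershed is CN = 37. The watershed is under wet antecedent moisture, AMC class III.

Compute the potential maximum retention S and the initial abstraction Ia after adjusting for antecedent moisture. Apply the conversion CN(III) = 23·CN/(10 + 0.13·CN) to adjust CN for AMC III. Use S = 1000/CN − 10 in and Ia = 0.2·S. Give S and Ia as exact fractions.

CN(III) from CN(II)=37: (23·37)/(10 + 0.13·37) = 85100/1481 ≈ 57.461
S = 1000/(85100/1481) − 10 = 6300/851 in ≈ 7.403 in
Initial abstraction Ia = S/5 = (6300/851)/5 = 1260/851 ≈ 1.481 in

S = 6300/851 in ≈ 7.403 in; Ia = 1260/851 in ≈ 1.481 in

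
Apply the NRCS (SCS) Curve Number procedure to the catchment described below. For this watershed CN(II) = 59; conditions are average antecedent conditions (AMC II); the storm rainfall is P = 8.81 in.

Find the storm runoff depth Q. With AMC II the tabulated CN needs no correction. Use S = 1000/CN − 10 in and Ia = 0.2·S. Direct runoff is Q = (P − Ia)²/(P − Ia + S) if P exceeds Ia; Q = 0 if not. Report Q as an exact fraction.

CN(II) = 59; AMC II needs no correction.
Retention S: 1000/CN − 10 with CN=59.000 → S = 410/59 ≈ 6.949 in
Ia = 0.2·(410/59) = 82/59 in ≈ 1.390 in
P − Ia = 8.810 − 1.390 = 43779/5900 ≈ 7.420 in (> 0, runoff occurs)
Q: (43779/5900)² ÷ (84779/5900) = 1916600841/500196100 in (≈ 3.832 in)

Q = 1916600841/500196100 in ≈ 3.832 in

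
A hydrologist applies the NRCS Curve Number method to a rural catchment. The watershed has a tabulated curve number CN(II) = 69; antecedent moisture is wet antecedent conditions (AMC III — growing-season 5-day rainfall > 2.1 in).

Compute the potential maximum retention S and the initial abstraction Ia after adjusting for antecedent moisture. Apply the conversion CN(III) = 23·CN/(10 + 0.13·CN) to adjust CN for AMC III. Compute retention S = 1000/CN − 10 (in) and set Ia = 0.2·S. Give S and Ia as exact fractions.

Adjust CN=69 to AMC III: 23·69/(10 + 0.13·69) → 1587 ÷ (1897/100) = 158700/1897 ≈ 83.658
Retention S: 1000/CN − 10 with CN=83.658 → S = 3100/1587 ≈ 1.953 in
Ia = 0.2S: 0.2·1.953 = 0.391 in (exactly 620/1587)

S = 3100/1587 in ≈ 1.953 in; Ia = 620/1587 in ≈ 0.391 in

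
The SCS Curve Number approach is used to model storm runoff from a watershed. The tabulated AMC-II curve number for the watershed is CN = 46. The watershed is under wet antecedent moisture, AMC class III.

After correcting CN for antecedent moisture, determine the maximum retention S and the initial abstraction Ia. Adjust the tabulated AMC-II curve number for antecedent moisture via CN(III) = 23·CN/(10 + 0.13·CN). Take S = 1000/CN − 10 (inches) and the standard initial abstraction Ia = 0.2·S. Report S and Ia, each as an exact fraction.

S = 2700/529 in ≈ 5.104 in; Ia = 540/529 in ≈ 1.021 in

Wet (AMC III): CN(III) = 23·46/(10 + 0.13·46) = 1058/(799/50) = 52900/799 ≈ 66.208
S = 1000/(52900/799) − 10 = 2700/529 in ≈ 5.104 in
Ia = 0.2S: 0.2·5.104 = 1.021 in (exactly 540/529)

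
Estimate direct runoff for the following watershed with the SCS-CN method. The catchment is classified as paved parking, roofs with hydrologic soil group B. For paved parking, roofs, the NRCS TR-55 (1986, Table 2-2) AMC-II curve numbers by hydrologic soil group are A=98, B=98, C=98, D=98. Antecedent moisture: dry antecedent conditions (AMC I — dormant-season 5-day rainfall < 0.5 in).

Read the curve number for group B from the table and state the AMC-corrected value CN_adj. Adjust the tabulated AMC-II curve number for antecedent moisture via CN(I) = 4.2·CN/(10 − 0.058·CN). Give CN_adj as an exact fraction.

CN_adj = 102900/1079 ≈ 95.366

NRCS table: paved parking, roofs, soil group B → CN(II) = 98
Adjust CN=98 to AMC I: 4.2·98/(10 − 0.058·98) → (2058/5) ÷ (1079/250) = 102900/1079 ≈ 95.366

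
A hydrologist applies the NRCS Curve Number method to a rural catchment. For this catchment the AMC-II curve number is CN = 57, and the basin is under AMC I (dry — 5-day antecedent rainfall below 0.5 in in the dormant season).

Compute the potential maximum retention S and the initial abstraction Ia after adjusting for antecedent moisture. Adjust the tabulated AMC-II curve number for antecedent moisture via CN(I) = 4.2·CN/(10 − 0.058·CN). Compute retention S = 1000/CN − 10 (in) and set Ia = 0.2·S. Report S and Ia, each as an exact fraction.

S = 21500/1197 in ≈ 17.962 in; Ia = 4300/1197 in ≈ 3.592 in

Adjust CN=57 to AMC I: 4.2·57/(10 − 0.058·57) → (1197/5) ÷ (3347/500) = 119700/3347 ≈ 35.763
Max retention: S = 1000/(119700/3347) − 10 = 21500/1197 in (≈ 17.962 in)
Ia = 0.2·(21500/1197) = 4300/1197 in ≈ 3.592 in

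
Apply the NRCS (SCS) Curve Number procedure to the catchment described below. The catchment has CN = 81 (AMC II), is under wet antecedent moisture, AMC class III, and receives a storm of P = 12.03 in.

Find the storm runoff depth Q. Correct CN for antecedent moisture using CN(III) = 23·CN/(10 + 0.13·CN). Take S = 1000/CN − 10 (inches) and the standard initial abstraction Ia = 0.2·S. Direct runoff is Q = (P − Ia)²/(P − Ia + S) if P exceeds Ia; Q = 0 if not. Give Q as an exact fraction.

CN(III) from CN(II)=81: (23·81)/(10 + 0.13·81) = 186300/2053 ≈ 90.745
S = 1000/(186300/2053) − 10 = 1900/1863 in ≈ 1.020 in
Ia = 0.2S: 0.2·1.020 = 0.204 in (exactly 380/1863)
Since P=12.030 > Ia=0.204: effective rainfall P−Ia = 2203189/186300 in
Q: (2203189/186300)² ÷ (2393189/186300) = 4854041769721/445851110700 in (≈ 10.887 in)

Q = 4854041769721/445851110700 in ≈ 10.887 in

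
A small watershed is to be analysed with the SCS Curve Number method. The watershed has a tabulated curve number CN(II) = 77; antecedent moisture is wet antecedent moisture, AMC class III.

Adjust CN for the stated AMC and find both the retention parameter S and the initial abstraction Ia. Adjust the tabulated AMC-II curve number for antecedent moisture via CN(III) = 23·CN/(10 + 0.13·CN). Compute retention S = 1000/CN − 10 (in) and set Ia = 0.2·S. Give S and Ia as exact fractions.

S = 100/77 in ≈ 1.299 in; Ia = 20/77 in ≈ 0.260 in

Adjust CN=77 to AMC III: 23·77/(10 + 0.13·77) → 1771 ÷ (2001/100) = 7700/87 ≈ 88.506
Max retention: S = 1000/(7700/87) − 10 = 100/77 in (≈ 1.299 in)
Ia = 0.2S: 0.2·1.299 = 0.260 in (exactly 20/77)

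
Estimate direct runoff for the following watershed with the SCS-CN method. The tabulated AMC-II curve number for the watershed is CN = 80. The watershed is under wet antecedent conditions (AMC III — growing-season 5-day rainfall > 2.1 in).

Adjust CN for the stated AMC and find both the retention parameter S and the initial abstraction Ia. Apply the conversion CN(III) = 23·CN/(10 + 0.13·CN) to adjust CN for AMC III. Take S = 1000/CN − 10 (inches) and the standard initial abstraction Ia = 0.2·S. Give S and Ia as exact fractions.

Adjust CN=80 to AMC III: 23·80/(10 + 0.13·80) → 1840 ÷ (102/5) = 4600/51 ≈ 90.196
Retention S: 1000/CN − 10 with CN=90.196 → S = 25/23 ≈ 1.087 in
Ia = 0.2S: 0.2·1.087 = 0.217 in (exactly 5/23)

S = 25/23 in ≈ 1.087 in; Ia = 5/23 in ≈ 0.217 in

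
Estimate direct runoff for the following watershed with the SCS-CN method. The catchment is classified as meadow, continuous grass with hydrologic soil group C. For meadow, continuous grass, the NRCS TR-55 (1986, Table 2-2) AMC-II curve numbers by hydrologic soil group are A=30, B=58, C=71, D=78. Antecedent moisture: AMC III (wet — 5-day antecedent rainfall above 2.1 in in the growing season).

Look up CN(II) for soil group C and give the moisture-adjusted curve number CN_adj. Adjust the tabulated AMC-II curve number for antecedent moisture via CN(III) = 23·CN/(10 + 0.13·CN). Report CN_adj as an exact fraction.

CN_adj = 163300/1923 ≈ 84.919

NRCS table: meadow, continuous grass, soil group C → CN(II) = 71
CN(III) from CN(II)=71: (23·71)/(10 + 0.13·71) = 163300/1923 ≈ 84.919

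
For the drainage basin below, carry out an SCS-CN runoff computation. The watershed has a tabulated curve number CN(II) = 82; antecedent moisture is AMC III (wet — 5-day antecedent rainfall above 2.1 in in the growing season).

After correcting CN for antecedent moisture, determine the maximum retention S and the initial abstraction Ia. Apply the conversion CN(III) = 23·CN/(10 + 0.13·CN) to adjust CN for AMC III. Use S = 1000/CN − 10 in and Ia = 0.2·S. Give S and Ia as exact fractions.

Wet (AMC III): CN(III) = 23·82/(10 + 0.13·82) = 1886/(1033/50) = 94300/1033 ≈ 91.288
Max retention: S = 1000/(94300/1033) − 10 = 900/943 in (≈ 0.954 in)
Ia = 0.2·(900/943) = 180/943 in ≈ 0.191 in

S = 900/943 in ≈ 0.954 in; Ia = 180/943 in ≈ 0.191 in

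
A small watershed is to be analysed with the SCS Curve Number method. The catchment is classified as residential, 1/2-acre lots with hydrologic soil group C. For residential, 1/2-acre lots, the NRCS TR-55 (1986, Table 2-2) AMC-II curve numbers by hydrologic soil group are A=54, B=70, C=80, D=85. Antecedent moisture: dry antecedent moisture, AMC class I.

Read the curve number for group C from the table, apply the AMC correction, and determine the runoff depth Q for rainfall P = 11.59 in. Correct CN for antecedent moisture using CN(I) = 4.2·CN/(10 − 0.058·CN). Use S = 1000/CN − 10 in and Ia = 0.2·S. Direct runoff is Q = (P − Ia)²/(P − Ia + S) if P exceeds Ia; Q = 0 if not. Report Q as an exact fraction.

Q = 476941921/72111900 in ≈ 6.614 in

NRCS table: residential, 1/2-acre lots, soil group C → CN(II) = 80
Adjust CN=80 to AMC I: 4.2·80/(10 − 0.058·80) → 336 ÷ (134/25) = 4200/67 ≈ 62.687
S = 1000/(4200/67) − 10 = 125/21 in ≈ 5.952 in
Ia = 0.2S: 0.2·5.952 = 1.190 in (exactly 25/21)
Since P=11.590 > Ia=1.190: effective rainfall P−Ia = 21839/2100 in
Q: (21839/2100)² ÷ (34339/2100) = 476941921/72111900 in (≈ 6.614 in)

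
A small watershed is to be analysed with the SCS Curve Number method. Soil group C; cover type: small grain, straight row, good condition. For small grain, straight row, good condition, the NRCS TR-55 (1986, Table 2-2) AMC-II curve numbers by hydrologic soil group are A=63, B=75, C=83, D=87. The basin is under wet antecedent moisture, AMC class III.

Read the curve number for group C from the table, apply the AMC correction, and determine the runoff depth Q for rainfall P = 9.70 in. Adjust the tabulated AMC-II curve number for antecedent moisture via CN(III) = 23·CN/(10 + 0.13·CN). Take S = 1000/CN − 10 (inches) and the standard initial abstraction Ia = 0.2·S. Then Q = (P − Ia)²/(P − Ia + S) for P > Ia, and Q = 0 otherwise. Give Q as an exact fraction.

Q = 33041423529/3794576570 in ≈ 8.708 in

NRCS table: small grain, straight row, good condition, soil group C → CN(II) = 83
Adjust CN=83 to AMC III: 23·83/(10 + 0.13·83) → 1909 ÷ (2079/100) = 190900/2079 ≈ 91.823
Max retention: S = 1000/(190900/2079) − 10 = 1700/1909 in (≈ 0.891 in)
Ia = 0.2·(1700/1909) = 340/1909 in ≈ 0.178 in
Excess rainfall: 9.700 − 0.178 = 9.522 in; P > Ia so Q > 0
Runoff Q = (P−Ia)²/(P−Ia+S) = (9.522)²/(9.522+0.891) = 33041423529/3794576570 ≈ 8.708 in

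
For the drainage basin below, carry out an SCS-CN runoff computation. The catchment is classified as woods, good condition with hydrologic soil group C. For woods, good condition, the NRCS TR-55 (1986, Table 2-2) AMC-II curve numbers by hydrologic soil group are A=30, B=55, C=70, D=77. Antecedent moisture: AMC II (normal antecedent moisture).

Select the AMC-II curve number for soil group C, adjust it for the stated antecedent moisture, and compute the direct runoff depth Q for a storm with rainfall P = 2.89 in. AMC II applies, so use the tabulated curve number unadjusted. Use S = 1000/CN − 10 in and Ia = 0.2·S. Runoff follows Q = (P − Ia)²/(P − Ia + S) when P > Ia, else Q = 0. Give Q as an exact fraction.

NRCS table: woods, good condition, soil group C → CN(II) = 70
Average conditions: CN = 70 (no AMC adjustment).
Max retention: S = 1000/70 − 10 = 30/7 in (≈ 4.286 in)
Ia = 0.2·(30/7) = 6/7 in ≈ 0.857 in
Excess rainfall: 2.890 − 0.857 = 2.033 in; P > Ia so Q > 0
Q = (1423/700)²/((1423/700) + 30/7) = (2024929/490000)/(4423/700) = 2024929/3096100 in ≈ 0.654 in

Q = 2024929/3096100 in ≈ 0.654 in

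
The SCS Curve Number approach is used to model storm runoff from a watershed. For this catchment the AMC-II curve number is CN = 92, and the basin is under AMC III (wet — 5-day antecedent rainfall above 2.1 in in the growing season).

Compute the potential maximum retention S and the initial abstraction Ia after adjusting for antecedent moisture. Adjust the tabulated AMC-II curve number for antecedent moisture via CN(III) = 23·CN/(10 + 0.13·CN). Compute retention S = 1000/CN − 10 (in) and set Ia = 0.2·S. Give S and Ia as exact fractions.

Adjust CN=92 to AMC III: 23·92/(10 + 0.13·92) → 2116 ÷ (549/25) = 52900/549 ≈ 96.357
Max retention: S = 1000/(52900/549) − 10 = 200/529 in (≈ 0.378 in)
Ia = 0.2S: 0.2·0.378 = 0.076 in (exactly 40/529)

S = 200/529 in ≈ 0.378 in; Ia = 40/529 in ≈ 0.076 in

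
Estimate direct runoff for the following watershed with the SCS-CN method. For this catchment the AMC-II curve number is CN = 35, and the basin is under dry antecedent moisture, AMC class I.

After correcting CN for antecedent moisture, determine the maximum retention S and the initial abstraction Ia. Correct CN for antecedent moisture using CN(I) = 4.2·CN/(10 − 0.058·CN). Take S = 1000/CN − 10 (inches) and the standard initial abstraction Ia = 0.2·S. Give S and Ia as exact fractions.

S = 6500/147 in ≈ 44.218 in; Ia = 1300/147 in ≈ 8.844 in

CN(I) from CN(II)=35: (4.2·35)/(10 − 0.058·35) = 14700/797 ≈ 18.444
Max retention: S = 1000/(14700/797) − 10 = 6500/147 in (≈ 44.218 in)
Ia = 0.2S: 0.2·44.218 = 8.844 in (exactly 1300/147)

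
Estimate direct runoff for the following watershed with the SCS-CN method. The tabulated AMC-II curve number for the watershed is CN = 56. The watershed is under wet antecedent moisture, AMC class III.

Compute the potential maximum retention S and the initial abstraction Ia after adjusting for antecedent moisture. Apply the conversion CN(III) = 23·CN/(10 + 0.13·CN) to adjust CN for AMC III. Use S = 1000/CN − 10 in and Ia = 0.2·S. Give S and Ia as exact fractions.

Wet (AMC III): CN(III) = 23·56/(10 + 0.13·56) = 1288/(432/25) = 4025/54 ≈ 74.537
Retention S: 1000/CN − 10 with CN=74.537 → S = 550/161 ≈ 3.416 in
Ia = 0.2·(550/161) = 110/161 in ≈ 0.683 in

S = 550/161 in ≈ 3.416 in; Ia = 110/161 in ≈ 0.683 in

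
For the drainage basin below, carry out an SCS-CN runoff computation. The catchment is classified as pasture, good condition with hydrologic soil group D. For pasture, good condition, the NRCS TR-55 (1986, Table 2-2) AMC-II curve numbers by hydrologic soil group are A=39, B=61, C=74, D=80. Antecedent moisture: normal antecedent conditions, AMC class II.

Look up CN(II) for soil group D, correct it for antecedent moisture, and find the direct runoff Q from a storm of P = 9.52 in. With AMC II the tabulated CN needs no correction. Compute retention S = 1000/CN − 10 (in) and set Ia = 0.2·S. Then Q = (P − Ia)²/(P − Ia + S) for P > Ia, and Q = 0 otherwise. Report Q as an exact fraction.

Q = 203401/28800 in ≈ 7.063 in

NRCS table: pasture, good condition, soil group D → CN(II) = 80
CN(II) = 80; AMC II needs no correction.
S = 1000/80 − 10 = 5/2 in ≈ 2.500 in
Ia = 0.2S: 0.2·2.500 = 0.500 in (exactly 1/2)
P − Ia = 9.520 − 0.500 = 451/50 ≈ 9.020 in (> 0, runoff occurs)
Q = (451/50)²/((451/50) + 5/2) = (203401/2500)/(288/25) = 203401/28800 in ≈ 7.063 in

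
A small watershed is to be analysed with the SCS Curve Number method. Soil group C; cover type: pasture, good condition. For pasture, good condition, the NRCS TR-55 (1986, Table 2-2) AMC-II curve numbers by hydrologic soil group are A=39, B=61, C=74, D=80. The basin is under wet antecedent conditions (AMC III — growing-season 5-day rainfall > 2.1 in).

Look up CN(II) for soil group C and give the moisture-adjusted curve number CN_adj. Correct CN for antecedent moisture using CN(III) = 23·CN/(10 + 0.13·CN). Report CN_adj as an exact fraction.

NRCS table: pasture, good condition, soil group C → CN(II) = 74
CN(III) from CN(II)=74: (23·74)/(10 + 0.13·74) = 85100/981 ≈ 86.748

CN_adj = 85100/981 ≈ 86.748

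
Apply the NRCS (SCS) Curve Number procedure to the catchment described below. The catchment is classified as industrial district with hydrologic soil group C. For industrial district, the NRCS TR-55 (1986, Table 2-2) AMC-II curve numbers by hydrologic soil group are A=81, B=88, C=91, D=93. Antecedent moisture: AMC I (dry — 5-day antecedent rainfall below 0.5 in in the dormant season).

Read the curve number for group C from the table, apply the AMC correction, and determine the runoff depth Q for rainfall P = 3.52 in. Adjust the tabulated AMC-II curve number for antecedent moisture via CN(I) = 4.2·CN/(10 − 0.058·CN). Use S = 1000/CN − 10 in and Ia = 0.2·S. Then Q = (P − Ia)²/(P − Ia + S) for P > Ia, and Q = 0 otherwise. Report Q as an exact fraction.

NRCS table: industrial district, soil group C → CN(II) = 91
Adjust CN=91 to AMC I: 4.2·91/(10 − 0.058·91) → (1911/5) ÷ (2361/500) = 63700/787 ≈ 80.940
Retention S: 1000/CN − 10 with CN=80.940 → S = 1500/637 ≈ 2.355 in
Ia = 0.2S: 0.2·2.355 = 0.471 in (exactly 300/637)
Excess rainfall: 3.520 − 0.471 = 3.049 in; P > Ia so Q > 0
Q = (48556/15925)²/((48556/15925) + 1500/637) = (2357685136/253605625)/(86056/15925) = 294710642/171305225 in ≈ 1.720 in

Q = 294710642/171305225 in ≈ 1.720 in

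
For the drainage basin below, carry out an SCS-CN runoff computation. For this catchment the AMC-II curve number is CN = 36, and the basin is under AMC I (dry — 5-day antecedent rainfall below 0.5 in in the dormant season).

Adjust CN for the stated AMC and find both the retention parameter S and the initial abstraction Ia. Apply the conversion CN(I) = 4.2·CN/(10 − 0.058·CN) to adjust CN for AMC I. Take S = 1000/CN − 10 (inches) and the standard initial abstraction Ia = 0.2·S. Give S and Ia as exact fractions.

Dry (AMC I): CN(I) = 4.2·36/(10 − 0.058·36) = (756/5)/(989/125) = 18900/989 ≈ 19.110
Retention S: 1000/CN − 10 with CN=19.110 → S = 8000/189 ≈ 42.328 in
Ia = 0.2S: 0.2·42.328 = 8.466 in (exactly 1600/189)

S = 8000/189 in ≈ 42.328 in; Ia = 1600/189 in ≈ 8.466 in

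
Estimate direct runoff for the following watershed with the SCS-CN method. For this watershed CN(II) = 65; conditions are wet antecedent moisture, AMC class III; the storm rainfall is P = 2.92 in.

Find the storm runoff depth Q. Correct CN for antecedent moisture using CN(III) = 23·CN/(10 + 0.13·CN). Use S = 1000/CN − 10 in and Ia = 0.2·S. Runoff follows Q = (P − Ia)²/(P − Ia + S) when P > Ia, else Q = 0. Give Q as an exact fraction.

Q = 335878929/267806825 in ≈ 1.254 in

Adjust CN=65 to AMC III: 23·65/(10 + 0.13·65) → 1495 ÷ (369/20) = 29900/369 ≈ 81.030
S = 1000/(29900/369) − 10 = 700/299 in ≈ 2.341 in
Initial abstraction Ia = S/5 = (700/299)/5 = 140/299 ≈ 0.468 in
Since P=2.920 > Ia=0.468: effective rainfall P−Ia = 18327/7475 in
Q: (18327/7475)² ÷ (35827/7475) = 335878929/267806825 in (≈ 1.254 in)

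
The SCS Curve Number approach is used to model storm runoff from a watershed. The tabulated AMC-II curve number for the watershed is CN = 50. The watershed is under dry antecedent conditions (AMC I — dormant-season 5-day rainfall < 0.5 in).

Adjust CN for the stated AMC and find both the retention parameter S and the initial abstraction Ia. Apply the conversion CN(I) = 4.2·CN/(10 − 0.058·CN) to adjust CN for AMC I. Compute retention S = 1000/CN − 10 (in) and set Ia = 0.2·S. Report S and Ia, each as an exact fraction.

S = 500/21 in ≈ 23.810 in; Ia = 100/21 in ≈ 4.762 in

CN(I) from CN(II)=50: (4.2·50)/(10 − 0.058·50) = 2100/71 ≈ 29.577
Max retention: S = 1000/(2100/71) − 10 = 500/21 in (≈ 23.810 in)
Ia = 0.2·(500/21) = 100/21 in ≈ 4.762 in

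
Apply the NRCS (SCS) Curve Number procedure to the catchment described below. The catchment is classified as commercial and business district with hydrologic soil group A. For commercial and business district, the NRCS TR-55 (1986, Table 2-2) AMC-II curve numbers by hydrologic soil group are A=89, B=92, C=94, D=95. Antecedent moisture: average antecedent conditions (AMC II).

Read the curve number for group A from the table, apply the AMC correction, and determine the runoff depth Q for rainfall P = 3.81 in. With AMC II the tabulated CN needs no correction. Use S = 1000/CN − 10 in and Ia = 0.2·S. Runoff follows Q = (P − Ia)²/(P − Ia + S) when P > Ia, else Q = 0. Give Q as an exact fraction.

Q = 1005460681/380110100 in ≈ 2.645 in

NRCS table: commercial and business district, soil group A → CN(II) = 89
CN(II) = 89; AMC II needs no correction.
Max retention: S = 1000/89 − 10 = 110/89 in (≈ 1.236 in)
Ia = 0.2·(110/89) = 22/89 in ≈ 0.247 in
Excess rainfall: 3.810 − 0.247 = 3.563 in; P > Ia so Q > 0
Runoff Q = (P−Ia)²/(P−Ia+S) = (3.563)²/(3.563+1.236) = 1005460681/380110100 ≈ 2.645 in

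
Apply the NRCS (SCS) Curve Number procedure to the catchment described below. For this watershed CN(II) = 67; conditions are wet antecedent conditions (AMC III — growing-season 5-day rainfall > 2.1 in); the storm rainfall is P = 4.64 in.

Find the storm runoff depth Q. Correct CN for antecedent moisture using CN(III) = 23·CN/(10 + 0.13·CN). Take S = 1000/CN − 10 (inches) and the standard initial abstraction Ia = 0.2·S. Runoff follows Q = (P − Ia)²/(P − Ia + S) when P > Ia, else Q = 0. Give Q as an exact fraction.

Wet (AMC III): CN(III) = 23·67/(10 + 0.13·67) = 1541/(1871/100) = 154100/1871 ≈ 82.362
S = 1000/(154100/1871) − 10 = 3300/1541 in ≈ 2.141 in
Ia = 0.2S: 0.2·2.141 = 0.428 in (exactly 660/1541)
P − Ia = 4.640 − 0.428 = 162256/38525 ≈ 4.212 in (> 0, runoff occurs)
Runoff Q = (P−Ia)²/(P−Ia+S) = (4.212)²/(4.212+2.141) = 6581752384/2357306225 ≈ 2.792 in

Q = 6581752384/2357306225 in ≈ 2.792 in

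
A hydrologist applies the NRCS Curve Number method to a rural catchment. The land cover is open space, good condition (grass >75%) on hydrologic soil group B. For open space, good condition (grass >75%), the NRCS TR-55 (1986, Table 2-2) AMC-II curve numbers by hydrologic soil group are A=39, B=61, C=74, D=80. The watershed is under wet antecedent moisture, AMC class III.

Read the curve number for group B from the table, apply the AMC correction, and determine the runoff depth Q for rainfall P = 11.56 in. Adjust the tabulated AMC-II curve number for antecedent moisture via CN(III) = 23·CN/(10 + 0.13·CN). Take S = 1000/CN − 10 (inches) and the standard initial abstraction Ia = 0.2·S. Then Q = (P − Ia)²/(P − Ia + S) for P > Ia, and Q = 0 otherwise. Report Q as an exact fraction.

NRCS table: open space, good condition (grass >75%), soil group B → CN(II) = 61
Adjust CN=61 to AMC III: 23·61/(10 + 0.13·61) → 1403 ÷ (1793/100) = 140300/1793 ≈ 78.249
Retention S: 1000/CN − 10 with CN=78.249 → S = 3900/1403 ≈ 2.780 in
Ia = 0.2·(3900/1403) = 780/1403 in ≈ 0.556 in
Excess rainfall: 11.560 − 0.556 = 11.004 in; P > Ia so Q > 0
Runoff Q = (P−Ia)²/(P−Ia+S) = (11.004)²/(11.004+2.780) = 148970525089/16957605025 ≈ 8.785 in

Q = 148970525089/16957605025 in ≈ 8.785 in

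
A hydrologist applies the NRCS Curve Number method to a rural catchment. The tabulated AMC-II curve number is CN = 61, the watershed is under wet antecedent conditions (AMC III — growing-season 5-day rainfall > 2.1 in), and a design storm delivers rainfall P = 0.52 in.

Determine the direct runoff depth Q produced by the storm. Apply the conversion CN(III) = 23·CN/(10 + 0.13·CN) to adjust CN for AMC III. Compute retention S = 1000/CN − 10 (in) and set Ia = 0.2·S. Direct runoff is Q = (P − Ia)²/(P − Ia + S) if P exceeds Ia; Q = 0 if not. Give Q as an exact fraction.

Wet (AMC III): CN(III) = 23·61/(10 + 0.13·61) = 1403/(1793/100) = 140300/1793 ≈ 78.249
Retention S: 1000/CN − 10 with CN=78.249 → S = 3900/1403 ≈ 2.780 in
Ia = 0.2S: 0.2·2.780 = 0.556 in (exactly 780/1403)
P = 0.520 ≤ Ia = 0.556 in: entire storm abstracted, Q = 0.

Q = 0 in ≈ 0.000 in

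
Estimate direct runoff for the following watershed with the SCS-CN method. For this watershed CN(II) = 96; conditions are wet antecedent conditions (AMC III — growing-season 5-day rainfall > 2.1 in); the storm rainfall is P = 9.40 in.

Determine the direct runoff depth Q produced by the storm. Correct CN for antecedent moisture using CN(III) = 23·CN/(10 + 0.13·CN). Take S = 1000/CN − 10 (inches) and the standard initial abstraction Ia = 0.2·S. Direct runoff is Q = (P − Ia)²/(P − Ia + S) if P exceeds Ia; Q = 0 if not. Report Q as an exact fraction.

CN(III) from CN(II)=96: (23·96)/(10 + 0.13·96) = 27600/281 ≈ 98.221
S = 1000/(27600/281) − 10 = 25/138 in ≈ 0.181 in
Initial abstraction Ia = S/5 = (25/138)/5 = 5/138 ≈ 0.036 in
Excess rainfall: 9.400 − 0.036 = 9.364 in; P > Ia so Q > 0
Q: (6461/690)² ÷ (3293/345) = 41744521/4544340 in (≈ 9.186 in)

Q = 41744521/4544340 in ≈ 9.186 in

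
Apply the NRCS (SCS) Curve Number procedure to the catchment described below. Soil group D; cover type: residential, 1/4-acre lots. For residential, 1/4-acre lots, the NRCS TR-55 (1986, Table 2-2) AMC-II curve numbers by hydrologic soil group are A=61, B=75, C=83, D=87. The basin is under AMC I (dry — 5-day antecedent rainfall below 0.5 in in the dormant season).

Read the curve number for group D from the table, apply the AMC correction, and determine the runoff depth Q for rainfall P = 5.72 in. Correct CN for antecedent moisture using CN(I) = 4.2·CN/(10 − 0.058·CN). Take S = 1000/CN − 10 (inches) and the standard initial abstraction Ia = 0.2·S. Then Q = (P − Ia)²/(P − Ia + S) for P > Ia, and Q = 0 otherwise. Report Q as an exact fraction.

NRCS table: residential, 1/4-acre lots, soil group D → CN(II) = 87
CN(I) from CN(II)=87: (4.2·87)/(10 − 0.058·87) = 182700/2477 ≈ 73.759
S = 1000/(182700/2477) − 10 = 6500/1827 in ≈ 3.558 in
Ia = 0.2·(6500/1827) = 1300/1827 in ≈ 0.712 in
Excess rainfall: 5.720 − 0.712 = 5.008 in; P > Ia so Q > 0
Q = (228761/45675)²/((228761/45675) + 6500/1827) = (52331595121/2086205625)/(391261/45675) = 4025507317/1374680475 in ≈ 2.928 in

Q = 4025507317/1374680475 in ≈ 2.928 in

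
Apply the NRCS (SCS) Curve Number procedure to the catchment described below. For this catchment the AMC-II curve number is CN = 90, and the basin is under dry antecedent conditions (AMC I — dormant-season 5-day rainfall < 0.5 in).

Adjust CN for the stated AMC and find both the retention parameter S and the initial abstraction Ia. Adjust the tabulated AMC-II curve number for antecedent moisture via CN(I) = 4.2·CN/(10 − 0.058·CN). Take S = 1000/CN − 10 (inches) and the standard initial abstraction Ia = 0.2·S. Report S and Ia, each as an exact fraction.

S = 500/189 in ≈ 2.646 in; Ia = 100/189 in ≈ 0.529 in

Adjust CN=90 to AMC I: 4.2·90/(10 − 0.058·90) → 378 ÷ (239/50) = 18900/239 ≈ 79.079
S = 1000/(18900/239) − 10 = 500/189 in ≈ 2.646 in
Initial abstraction Ia = S/5 = (500/189)/5 = 100/189 ≈ 0.529 in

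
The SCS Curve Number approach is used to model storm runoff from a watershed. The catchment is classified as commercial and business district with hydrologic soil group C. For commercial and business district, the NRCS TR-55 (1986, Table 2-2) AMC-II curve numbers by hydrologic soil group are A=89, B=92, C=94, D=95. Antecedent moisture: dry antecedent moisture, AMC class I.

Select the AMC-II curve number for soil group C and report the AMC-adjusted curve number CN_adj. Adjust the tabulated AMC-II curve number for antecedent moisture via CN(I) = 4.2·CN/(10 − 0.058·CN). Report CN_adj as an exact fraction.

NRCS table: commercial and business district, soil group C → CN(II) = 94
Dry (AMC I): CN(I) = 4.2·94/(10 − 0.058·94) = (1974/5)/(1137/250) = 32900/379 ≈ 86.807

CN_adj = 32900/379 ≈ 86.807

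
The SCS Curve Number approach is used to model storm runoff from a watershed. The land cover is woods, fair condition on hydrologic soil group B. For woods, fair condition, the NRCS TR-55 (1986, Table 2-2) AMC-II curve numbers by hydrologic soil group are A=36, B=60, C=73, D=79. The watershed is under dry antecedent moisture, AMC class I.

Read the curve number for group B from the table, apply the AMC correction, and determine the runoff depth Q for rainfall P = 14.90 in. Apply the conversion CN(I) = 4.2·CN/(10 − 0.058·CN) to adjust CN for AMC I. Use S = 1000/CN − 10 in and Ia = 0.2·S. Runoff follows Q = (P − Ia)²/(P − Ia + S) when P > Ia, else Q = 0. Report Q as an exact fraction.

Q = 54567769/10953810 in ≈ 4.982 in

NRCS table: woods, fair condition, soil group B → CN(II) = 60
CN(I) from CN(II)=60: (4.2·60)/(10 − 0.058·60) = 6300/163 ≈ 38.650
Max retention: S = 1000/(6300/163) − 10 = 1000/63 in (≈ 15.873 in)
Ia = 0.2S: 0.2·15.873 = 3.175 in (exactly 200/63)
P − Ia = 14.900 − 3.175 = 7387/630 ≈ 11.725 in (> 0, runoff occurs)
Runoff Q = (P−Ia)²/(P−Ia+S) = (11.725)²/(11.725+15.873) = 54567769/10953810 ≈ 4.982 in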